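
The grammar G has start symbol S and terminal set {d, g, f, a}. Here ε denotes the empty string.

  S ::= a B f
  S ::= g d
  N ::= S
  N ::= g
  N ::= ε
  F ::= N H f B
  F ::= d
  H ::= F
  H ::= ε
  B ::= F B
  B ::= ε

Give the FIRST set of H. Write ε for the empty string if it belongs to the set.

FIRST(S): from S::=a B f we get {a}; from S::=g d we get {g}. So FIRST(S) = {a, g}.
FIRST(N): from N::=S we get {a, g}; from N::=g we get {g}; from N::=ε we get {ε}. So FIRST(N) = {ε, a, g}.
FIRST(F): from F::=N H f B we get {a, d, f, g}; from F::=d we get {d}. So FIRST(F) = {a, d, f, g}.
FIRST(H): from H::=F we get {a, d, f, g}; from H::=ε we get {ε}. So FIRST(H) = {ε, a, d, f, g}.
FIRST(B): from B::=F B we get {a, d, f, g}; from B::=ε we get {ε}. So FIRST(B) = {ε, a, d, f, g}.

{ε, a, d, f, g}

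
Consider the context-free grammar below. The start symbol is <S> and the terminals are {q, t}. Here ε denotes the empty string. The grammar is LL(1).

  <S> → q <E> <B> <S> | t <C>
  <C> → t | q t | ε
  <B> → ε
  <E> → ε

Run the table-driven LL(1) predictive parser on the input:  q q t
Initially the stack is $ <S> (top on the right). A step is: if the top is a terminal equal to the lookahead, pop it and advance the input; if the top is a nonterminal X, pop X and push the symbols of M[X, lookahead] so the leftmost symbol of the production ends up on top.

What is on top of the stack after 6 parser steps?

<E>

     Stack            Input    Action
  1  $ <S>            q q t $  expand <S> → q <E> <B> <S>
  2  $ <S> <B> <E> q  q q t $  match q
  3  $ <S> <B> <E>    q t $    expand <E> → ε
  4  $ <S> <B>        q t $    expand <B> → ε
  5  $ <S>            q t $    expand <S> → q <E> <B> <S>
  6  $ <S> <B> <E> q  q t $    match q
Stack after step 6: $ <S> <B> <E> (top = <E>).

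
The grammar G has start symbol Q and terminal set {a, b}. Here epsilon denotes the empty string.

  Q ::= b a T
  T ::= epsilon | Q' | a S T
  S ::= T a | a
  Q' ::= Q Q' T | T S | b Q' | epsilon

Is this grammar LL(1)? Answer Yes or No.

FIRST(Q) = {b}
FIRST(T) = {epsilon, a, b}
FIRST(S) = {a, b}
FIRST(Q') = {epsilon, a, b}
FOLLOW(Q) = {$, a, b}
FOLLOW(T) = {$, a, b}
FOLLOW(S) = {$, a, b}
FOLLOW(Q') = {$, a, b}
Cell M[Q', a] receives both Q' ::= T S and Q' ::= epsilon — the grammar is not LL(1).

No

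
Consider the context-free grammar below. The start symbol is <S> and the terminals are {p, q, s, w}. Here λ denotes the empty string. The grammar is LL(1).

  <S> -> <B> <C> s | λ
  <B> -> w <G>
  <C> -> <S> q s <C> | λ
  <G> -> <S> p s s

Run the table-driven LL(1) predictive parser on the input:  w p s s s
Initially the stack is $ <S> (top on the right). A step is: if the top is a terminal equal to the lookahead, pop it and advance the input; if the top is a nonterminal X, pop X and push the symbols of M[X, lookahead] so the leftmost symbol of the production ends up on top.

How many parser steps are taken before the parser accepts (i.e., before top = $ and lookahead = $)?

10

step 1: stack=$ <S>  input=w p s s s $  — expand <S> -> <B> <C> s
step 2: stack=$ s <C> <B>  input=w p s s s $  — expand <B> -> w <G>
step 3: stack=$ s <C> <G> w  input=w p s s s $  — match w
step 4: stack=$ s <C> <G>  input=p s s s $  — expand <G> -> <S> p s s
step 5: stack=$ s <C> s s p <S>  input=p s s s $  — expand <S> -> λ
step 6: stack=$ s <C> s s p  input=p s s s $  — match p
step 7: stack=$ s <C> s s  input=s s s $  — match s
step 8: stack=$ s <C> s  input=s s $  — match s
step 9: stack=$ s <C>  input=s $  — expand <C> -> λ
step 10: stack=$ s  input=s $  — match s
Accept reached after 10 steps.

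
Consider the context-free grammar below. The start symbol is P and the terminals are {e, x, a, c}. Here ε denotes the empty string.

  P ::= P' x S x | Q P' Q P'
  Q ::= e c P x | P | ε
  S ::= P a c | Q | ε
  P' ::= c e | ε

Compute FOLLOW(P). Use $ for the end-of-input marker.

FIRST(P'): from P'::=c e we get {c}; from P'::=ε we get {ε}. So FIRST(P') = {ε, c}.
FIRST(P): from P::=P' x S x we get {c, x}; from P::=Q P' Q P' we get {ε, c, e, x}. So FIRST(P) = {ε, c, e, x}.
FIRST(Q): from Q::=e c P x we get {e}; from Q::=P we get {ε, c, e, x}; from Q::=ε we get {ε}. So FIRST(Q) = {ε, c, e, x}.
FIRST(S): from S::=P a c we get {a, c, e, x}; from S::=Q we get {ε, c, e, x}; from S::=ε we get {ε}. So FIRST(S) = {ε, a, c, e, x}.
FOLLOW(P) includes $ since P is the start symbol.
FOLLOW(S): in P::=P' x S x, S is followed by x with FIRST {x}. Thus FOLLOW(S) = {x}.
FOLLOW(P): in Q::=e c P x, P is followed by x with FIRST {x}; in Q::=P, the suffix after P is empty, so FOLLOW(P) ⊇ FOLLOW(Q) = {$, a, c, e, x}; in S::=P a c, P is followed by a c with FIRST {a}. Thus FOLLOW(P) = {$, a, c, e, x}.
FOLLOW(Q): in P::=Q P' Q P' (occurrence 1), Q is followed by P' Q P' with FIRST {ε, c, e, x}; in P::=Q P' Q P' (occurrence 1), the suffix after Q is nullable, so FOLLOW(Q) ⊇ FOLLOW(P) = {$, a, c, e, x}; in P::=Q P' Q P' (occurrence 2), Q is followed by P' with FIRST {ε, c}; in P::=Q P' Q P' (occurrence 2), the suffix after Q is nullable, so FOLLOW(Q) ⊇ FOLLOW(P) = {$, a, c, e, x}; in S::=Q, the suffix after Q is empty, so FOLLOW(Q) ⊇ FOLLOW(S) = {x}. Thus FOLLOW(Q) = {$, a, c, e, x}.
FOLLOW(P'): in P::=P' x S x, P' is followed by x S x with FIRST {x}; in P::=Q P' Q P' (occurrence 1), P' is followed by Q P' with FIRST {ε, c, e, x}; in P::=Q P' Q P' (occurrence 1), the suffix after P' is nullable, so FOLLOW(P') ⊇ FOLLOW(P) = {$, a, c, e, x}; in P::=Q P' Q P' (occurrence 2), the suffix after P' is empty, so FOLLOW(P') ⊇ FOLLOW(P) = {$, a, c, e, x}. Thus FOLLOW(P') = {$, a, c, e, x}.

{$, a, c, e, x}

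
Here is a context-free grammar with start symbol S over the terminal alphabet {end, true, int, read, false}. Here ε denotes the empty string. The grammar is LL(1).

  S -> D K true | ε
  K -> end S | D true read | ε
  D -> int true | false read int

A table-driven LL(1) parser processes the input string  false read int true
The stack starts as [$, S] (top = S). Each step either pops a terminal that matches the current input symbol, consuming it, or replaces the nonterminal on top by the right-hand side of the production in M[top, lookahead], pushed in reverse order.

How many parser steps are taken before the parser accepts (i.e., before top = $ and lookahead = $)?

7

     Stack                    Input                  Action
  1  $ S                      false read int true $  expand S -> D K true
  2  $ true K D               false read int true $  expand D -> false read int
  3  $ true K int read false  false read int true $  match false
  4  $ true K int read        read int true $        match read
  5  $ true K int             int true $             match int
  6  $ true K                 true $                 expand K -> ε
  7  $ true                   true $                 match true
Accept reached after 7 steps.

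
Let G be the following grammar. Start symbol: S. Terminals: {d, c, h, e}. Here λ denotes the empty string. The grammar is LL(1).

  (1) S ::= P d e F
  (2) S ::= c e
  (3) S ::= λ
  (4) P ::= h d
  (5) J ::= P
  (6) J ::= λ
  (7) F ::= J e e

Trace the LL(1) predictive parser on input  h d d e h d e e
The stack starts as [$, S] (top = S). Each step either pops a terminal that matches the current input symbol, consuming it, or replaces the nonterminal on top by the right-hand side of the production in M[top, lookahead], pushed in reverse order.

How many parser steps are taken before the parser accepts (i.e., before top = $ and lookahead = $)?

step 1: stack=$ S  input=h d d e h d e e $  — expand S ::= P d e F
step 2: stack=$ F e d P  input=h d d e h d e e $  — expand P ::= h d
step 3: stack=$ F e d d h  input=h d d e h d e e $  — match h
step 4: stack=$ F e d d  input=d d e h d e e $  — match d
step 5: stack=$ F e d  input=d e h d e e $  — match d
step 6: stack=$ F e  input=e h d e e $  — match e
step 7: stack=$ F  input=h d e e $  — expand F ::= J e e
step 8: stack=$ e e J  input=h d e e $  — expand J ::= P
step 9: stack=$ e e P  input=h d e e $  — expand P ::= h d
step 10: stack=$ e e d h  input=h d e e $  — match h
step 11: stack=$ e e d  input=d e e $  — match d
step 12: stack=$ e e  input=e e $  — match e
step 13: stack=$ e  input=e $  — match e
Accept reached after 13 steps.

13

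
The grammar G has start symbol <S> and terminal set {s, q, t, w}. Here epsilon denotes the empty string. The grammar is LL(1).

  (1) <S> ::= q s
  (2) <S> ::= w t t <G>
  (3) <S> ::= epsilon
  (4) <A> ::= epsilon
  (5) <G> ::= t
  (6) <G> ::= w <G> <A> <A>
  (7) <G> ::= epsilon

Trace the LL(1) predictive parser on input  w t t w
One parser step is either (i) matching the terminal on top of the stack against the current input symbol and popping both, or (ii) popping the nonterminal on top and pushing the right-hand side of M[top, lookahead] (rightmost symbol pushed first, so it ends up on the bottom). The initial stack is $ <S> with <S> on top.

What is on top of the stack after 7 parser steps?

<A>

     Stack            Input      Action
  1  $ <S>            w t t w $  expand <S> ::= w t t <G>
  2  $ <G> t t w      w t t w $  match w
  3  $ <G> t t        t t w $    match t
  4  $ <G> t          t w $      match t
  5  $ <G>            w $        expand <G> ::= w <G> <A> <A>
  6  $ <A> <A> <G> w  w $        match w
  7  $ <A> <A> <G>    $          expand <G> ::= epsilon
Stack after step 7: $ <A> <A> (top = <A>).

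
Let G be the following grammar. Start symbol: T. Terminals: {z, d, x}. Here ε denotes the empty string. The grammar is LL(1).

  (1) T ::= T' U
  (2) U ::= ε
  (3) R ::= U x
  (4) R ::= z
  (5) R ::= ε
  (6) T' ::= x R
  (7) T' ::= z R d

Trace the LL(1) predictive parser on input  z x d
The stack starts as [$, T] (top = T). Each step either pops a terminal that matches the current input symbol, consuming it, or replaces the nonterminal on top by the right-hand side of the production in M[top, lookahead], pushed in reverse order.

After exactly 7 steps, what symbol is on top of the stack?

step 1: stack=$ T  input=z x d $  — expand T ::= T' U
step 2: stack=$ U T'  input=z x d $  — expand T' ::= z R d
step 3: stack=$ U d R z  input=z x d $  — match z
step 4: stack=$ U d R  input=x d $  — expand R ::= U x
step 5: stack=$ U d x U  input=x d $  — expand U ::= ε
step 6: stack=$ U d x  input=x d $  — match x
step 7: stack=$ U d  input=d $  — match d
Stack after step 7: $ U (top = U).

U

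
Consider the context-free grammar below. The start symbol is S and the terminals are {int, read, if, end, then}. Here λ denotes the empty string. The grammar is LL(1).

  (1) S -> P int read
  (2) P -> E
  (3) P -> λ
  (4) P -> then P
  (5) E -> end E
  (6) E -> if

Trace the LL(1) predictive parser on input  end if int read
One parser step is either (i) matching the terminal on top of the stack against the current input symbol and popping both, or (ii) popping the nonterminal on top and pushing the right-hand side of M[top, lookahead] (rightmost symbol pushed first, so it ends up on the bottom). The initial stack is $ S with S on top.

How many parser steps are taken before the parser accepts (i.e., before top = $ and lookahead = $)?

8

     Stack             Input              Action
  1  $ S               end if int read $  expand S -> P int read
  2  $ read int P      end if int read $  expand P -> E
  3  $ read int E      end if int read $  expand E -> end E
  4  $ read int E end  end if int read $  match end
  5  $ read int E      if int read $      expand E -> if
  6  $ read int if     if int read $      match if
  7  $ read int        int read $         match int
  8  $ read            read $             match read
Accept reached after 8 steps.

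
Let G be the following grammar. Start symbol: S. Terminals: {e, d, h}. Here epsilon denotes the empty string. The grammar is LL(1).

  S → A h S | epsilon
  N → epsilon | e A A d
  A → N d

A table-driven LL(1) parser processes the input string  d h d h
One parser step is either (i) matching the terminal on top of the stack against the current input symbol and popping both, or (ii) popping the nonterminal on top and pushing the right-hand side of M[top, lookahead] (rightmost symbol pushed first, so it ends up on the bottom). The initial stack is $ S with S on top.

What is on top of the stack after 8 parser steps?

     Stack      Input      Action
  1  $ S        d h d h $  expand S → A h S
  2  $ S h A    d h d h $  expand A → N d
  3  $ S h d N  d h d h $  expand N → epsilon
  4  $ S h d    d h d h $  match d
  5  $ S h      h d h $    match h
  6  $ S        d h $      expand S → A h S
  7  $ S h A    d h $      expand A → N d
  8  $ S h d N  d h $      expand N → epsilon
Stack after step 8: $ S h d (top = d).

d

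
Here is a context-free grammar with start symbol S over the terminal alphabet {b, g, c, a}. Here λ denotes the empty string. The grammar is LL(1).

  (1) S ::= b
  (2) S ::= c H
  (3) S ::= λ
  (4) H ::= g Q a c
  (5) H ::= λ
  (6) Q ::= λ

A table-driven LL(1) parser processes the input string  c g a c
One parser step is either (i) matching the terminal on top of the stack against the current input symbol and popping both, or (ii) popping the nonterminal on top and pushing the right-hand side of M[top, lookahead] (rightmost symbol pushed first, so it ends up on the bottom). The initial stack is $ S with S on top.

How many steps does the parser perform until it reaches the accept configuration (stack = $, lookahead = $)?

7

     Stack      Input      Action
  1  $ S        c g a c $  expand S ::= c H
  2  $ H c      c g a c $  match c
  3  $ H        g a c $    expand H ::= g Q a c
  4  $ c a Q g  g a c $    match g
  5  $ c a Q    a c $      expand Q ::= λ
  6  $ c a      a c $      match a
  7  $ c        c $        match c
Accept reached after 7 steps.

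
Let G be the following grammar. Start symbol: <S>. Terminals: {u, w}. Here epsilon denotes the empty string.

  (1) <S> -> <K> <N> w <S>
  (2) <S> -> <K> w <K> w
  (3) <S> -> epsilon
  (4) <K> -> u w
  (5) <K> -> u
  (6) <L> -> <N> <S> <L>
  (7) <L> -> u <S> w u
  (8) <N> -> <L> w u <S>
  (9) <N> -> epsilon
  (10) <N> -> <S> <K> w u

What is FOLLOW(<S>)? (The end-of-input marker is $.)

FIRST(<K>): from <K>->u w we get {u}; from <K>->u we get {u}. So FIRST(<K>) = {u}.
FIRST(<S>): from <S>-><K> <N> w <S> we get {u}; from <S>-><K> w <K> w we get {u}; from <S>->epsilon we get {epsilon}. So FIRST(<S>) = {epsilon, u}.
FIRST(<L>): from <L>-><N> <S> <L> we get {u}; from <L>->u <S> w u we get {u}. So FIRST(<L>) = {u}.
FIRST(<N>): from <N>-><L> w u <S> we get {u}; from <N>->epsilon we get {epsilon}; from <N>-><S> <K> w u we get {u}. So FIRST(<N>) = {epsilon, u}.
FOLLOW(<S>) includes $ since <S> is the start symbol.
FOLLOW(<K>): in <S>-><K> <N> w <S>, <K> is followed by <N> w <S> with FIRST {u, w}; in <S>-><K> w <K> w (occurrence 1), <K> is followed by w <K> w with FIRST {w}; in <S>-><K> w <K> w (occurrence 2), <K> is followed by w with FIRST {w}; in <N>-><S> <K> w u, <K> is followed by w u with FIRST {w}. Thus FOLLOW(<K>) = {u, w}.
FOLLOW(<L>): in <L>-><N> <S> <L>, the suffix after <L> is empty (adds nothing new); in <N>-><L> w u <S>, <L> is followed by w u <S> with FIRST {w}. Thus FOLLOW(<L>) = {w}.
FOLLOW(<N>): in <S>-><K> <N> w <S>, <N> is followed by w <S> with FIRST {w}; in <L>-><N> <S> <L>, <N> is followed by <S> <L> with FIRST {u}. Thus FOLLOW(<N>) = {u, w}.
FOLLOW(<S>): in <S>-><K> <N> w <S>, the suffix after <S> is empty (adds nothing new); in <L>-><N> <S> <L>, <S> is followed by <L> with FIRST {u}; in <L>->u <S> w u, <S> is followed by w u with FIRST {w}; in <N>-><L> w u <S>, the suffix after <S> is empty, so FOLLOW(<S>) ⊇ FOLLOW(<N>) = {u, w}; in <N>-><S> <K> w u, <S> is followed by <K> w u with FIRST {u}. Thus FOLLOW(<S>) = {$, u, w}.

{$, u, w}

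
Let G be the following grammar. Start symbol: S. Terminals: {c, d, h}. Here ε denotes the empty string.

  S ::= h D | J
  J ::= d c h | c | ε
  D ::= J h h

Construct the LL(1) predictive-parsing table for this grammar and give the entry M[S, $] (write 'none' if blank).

FIRST(J) = {ε, c, d}
FIRST(S) = {ε, c, d, h}  (via J)
FIRST(D) = {c, d, h}  (via J h h)
FOLLOW(S) includes $ since S is the start symbol.
FOLLOW(S): S appears on no right-hand side. Thus FOLLOW(S) = {$}.
For S ::= h D: FIRST(h D) = {h}, so it goes in M[S, t] for t ∈ {h}.
For S ::= J: FIRST(J) = {ε, c, d}, so it goes in M[S, t] for t ∈ {c, d}; since ε ∈ FIRST, also for every t ∈ FOLLOW(S) = {$}.

S ::= J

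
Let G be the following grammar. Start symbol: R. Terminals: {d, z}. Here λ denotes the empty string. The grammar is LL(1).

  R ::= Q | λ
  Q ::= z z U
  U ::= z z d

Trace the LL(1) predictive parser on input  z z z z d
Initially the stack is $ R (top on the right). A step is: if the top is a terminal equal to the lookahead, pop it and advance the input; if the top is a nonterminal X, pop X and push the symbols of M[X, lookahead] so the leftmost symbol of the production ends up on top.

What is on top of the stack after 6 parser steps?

z

step 1: stack=$ R  input=z z z z d $  — expand R ::= Q
step 2: stack=$ Q  input=z z z z d $  — expand Q ::= z z U
step 3: stack=$ U z z  input=z z z z d $  — match z
step 4: stack=$ U z  input=z z z d $  — match z
step 5: stack=$ U  input=z z d $  — expand U ::= z z d
step 6: stack=$ d z z  input=z z d $  — match z
Stack after step 6: $ d z (top = z).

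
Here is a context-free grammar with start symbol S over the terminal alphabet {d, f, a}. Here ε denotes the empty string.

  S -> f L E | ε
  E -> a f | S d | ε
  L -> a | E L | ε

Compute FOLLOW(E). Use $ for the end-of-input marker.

{$, a, d, f}

FIRST(S): from S->f L E we get {f}; from S->ε we get {ε}. So FIRST(S) = {ε, f}.
FIRST(E): from E->a f we get {a}; from E->S d we get {d, f}; from E->ε we get {ε}. So FIRST(E) = {ε, a, d, f}.
FIRST(L): from L->a we get {a}; from L->E L we get {ε, a, d, f}; from L->ε we get {ε}. So FIRST(L) = {ε, a, d, f}.
FOLLOW(S) includes $ since S is the start symbol.
FOLLOW(S): in E->S d, S is followed by d with FIRST {d}. Thus FOLLOW(S) = {$, d}.
FOLLOW(L): in S->f L E, L is followed by E with FIRST {ε, a, d, f}; in S->f L E, the suffix after L is nullable, so FOLLOW(L) ⊇ FOLLOW(S) = {$, d}; in L->E L, the suffix after L is empty (adds nothing new). Thus FOLLOW(L) = {$, a, d, f}.
FOLLOW(E): in S->f L E, the suffix after E is empty, so FOLLOW(E) ⊇ FOLLOW(S) = {$, d}; in L->E L, E is followed by L with FIRST {ε, a, d, f}; in L->E L, the suffix after E is nullable, so FOLLOW(E) ⊇ FOLLOW(L) = {$, a, d, f}. Thus FOLLOW(E) = {$, a, d, f}.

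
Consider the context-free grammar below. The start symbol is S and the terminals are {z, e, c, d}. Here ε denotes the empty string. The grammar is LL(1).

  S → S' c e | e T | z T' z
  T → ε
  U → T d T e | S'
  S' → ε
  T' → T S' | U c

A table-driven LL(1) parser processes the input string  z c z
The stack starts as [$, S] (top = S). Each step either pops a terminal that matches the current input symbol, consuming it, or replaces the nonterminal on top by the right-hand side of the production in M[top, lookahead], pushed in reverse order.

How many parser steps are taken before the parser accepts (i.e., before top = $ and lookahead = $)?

7

     Stack     Input    Action
  1  $ S       z c z $  expand S → z T' z
  2  $ z T' z  z c z $  match z
  3  $ z T'    c z $    expand T' → U c
  4  $ z c U   c z $    expand U → S'
  5  $ z c S'  c z $    expand S' → ε
  6  $ z c     c z $    match c
  7  $ z       z $      match z
Accept reached after 7 steps.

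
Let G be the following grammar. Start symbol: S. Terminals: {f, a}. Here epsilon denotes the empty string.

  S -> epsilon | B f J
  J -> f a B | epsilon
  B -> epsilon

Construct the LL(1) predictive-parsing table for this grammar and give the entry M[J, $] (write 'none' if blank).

J -> epsilon

FIRST(J): from J->f a B we get {f}; from J->epsilon we get {epsilon}. So FIRST(J) = {epsilon, f}.
FIRST(B): from B->epsilon we get {epsilon}. So FIRST(B) = {epsilon}.
FIRST(S): from S->epsilon we get {epsilon}; from S->B f J we get {f}. So FIRST(S) = {epsilon, f}.
FOLLOW(S) includes $ since S is the start symbol.
FOLLOW(S): S appears on no right-hand side. Thus FOLLOW(S) = {$}.
FOLLOW(J): in S->B f J, the suffix after J is empty, so FOLLOW(J) ⊇ FOLLOW(S) = {$}. Thus FOLLOW(J) = {$}.
For J -> f a B: FIRST(f a B) = {f}, so it goes in M[J, t] for t ∈ {f}.
For J -> epsilon: FIRST(epsilon) = {epsilon}, so it goes in M[J, t] for t ∈ {}; since epsilon ∈ FIRST, also for every t ∈ FOLLOW(J) = {$}.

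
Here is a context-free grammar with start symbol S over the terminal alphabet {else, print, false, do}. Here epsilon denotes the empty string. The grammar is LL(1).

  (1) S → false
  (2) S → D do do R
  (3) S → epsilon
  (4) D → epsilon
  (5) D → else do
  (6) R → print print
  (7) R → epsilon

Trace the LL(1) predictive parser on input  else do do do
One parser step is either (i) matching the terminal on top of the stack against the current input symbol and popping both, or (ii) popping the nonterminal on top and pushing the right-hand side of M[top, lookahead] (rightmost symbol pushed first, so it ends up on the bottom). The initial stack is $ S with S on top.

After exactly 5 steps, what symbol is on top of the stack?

do

step 1: stack=$ S  input=else do do do $  — expand S → D do do R
step 2: stack=$ R do do D  input=else do do do $  — expand D → else do
step 3: stack=$ R do do do else  input=else do do do $  — match else
step 4: stack=$ R do do do  input=do do do $  — match do
step 5: stack=$ R do do  input=do do $  — match do
Stack after step 5: $ R do (top = do).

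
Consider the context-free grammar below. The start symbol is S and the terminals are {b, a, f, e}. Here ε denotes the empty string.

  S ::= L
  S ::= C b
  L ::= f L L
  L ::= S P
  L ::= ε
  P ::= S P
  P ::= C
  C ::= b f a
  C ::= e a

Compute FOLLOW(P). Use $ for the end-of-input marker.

FIRST(C): from C::=b f a we get {b}; from C::=e a we get {e}. So FIRST(C) = {b, e}.
FIRST(S): from S::=L we get {ε, b, e, f}; from S::=C b we get {b, e}. So FIRST(S) = {ε, b, e, f}.
FIRST(P): from P::=S P we get {b, e, f}; from P::=C we get {b, e}. So FIRST(P) = {b, e, f}.
FIRST(L): from L::=f L L we get {f}; from L::=S P we get {b, e, f}; from L::=ε we get {ε}. So FIRST(L) = {ε, b, e, f}.
FOLLOW(S) includes $ since S is the start symbol.
FOLLOW(S): in L::=S P, S is followed by P with FIRST {b, e, f}; in P::=S P, S is followed by P with FIRST {b, e, f}. Thus FOLLOW(S) = {$, b, e, f}.
FOLLOW(L): in S::=L, the suffix after L is empty, so FOLLOW(L) ⊇ FOLLOW(S) = {$, b, e, f}; in L::=f L L (occurrence 1), L is followed by L with FIRST {ε, b, e, f}; in L::=f L L (occurrence 1), the suffix after L is nullable (adds nothing new); in L::=f L L (occurrence 2), the suffix after L is empty (adds nothing new). Thus FOLLOW(L) = {$, b, e, f}.
FOLLOW(P): in L::=S P, the suffix after P is empty, so FOLLOW(P) ⊇ FOLLOW(L) = {$, b, e, f}; in P::=S P, the suffix after P is empty (adds nothing new). Thus FOLLOW(P) = {$, b, e, f}.
FOLLOW(C): in S::=C b, C is followed by b with FIRST {b}; in P::=C, the suffix after C is empty, so FOLLOW(C) ⊇ FOLLOW(P) = {$, b, e, f}. Thus FOLLOW(C) = {$, b, e, f}.

{$, b, e, f}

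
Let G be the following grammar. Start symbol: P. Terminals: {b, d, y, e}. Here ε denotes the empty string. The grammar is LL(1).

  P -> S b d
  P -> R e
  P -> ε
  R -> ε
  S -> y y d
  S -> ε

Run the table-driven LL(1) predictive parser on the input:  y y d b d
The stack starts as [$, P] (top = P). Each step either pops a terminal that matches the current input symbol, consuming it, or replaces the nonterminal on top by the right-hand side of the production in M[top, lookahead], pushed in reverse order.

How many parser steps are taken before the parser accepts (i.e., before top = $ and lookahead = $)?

7

step 1: stack=$ P  input=y y d b d $  — expand P -> S b d
step 2: stack=$ d b S  input=y y d b d $  — expand S -> y y d
step 3: stack=$ d b d y y  input=y y d b d $  — match y
step 4: stack=$ d b d y  input=y d b d $  — match y
step 5: stack=$ d b d  input=d b d $  — match d
step 6: stack=$ d b  input=b d $  — match b
step 7: stack=$ d  input=d $  — match d
Accept reached after 7 steps.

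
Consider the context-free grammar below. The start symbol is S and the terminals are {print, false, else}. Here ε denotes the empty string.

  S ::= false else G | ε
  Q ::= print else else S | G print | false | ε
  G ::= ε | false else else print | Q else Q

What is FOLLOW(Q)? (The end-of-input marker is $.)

{$, else, print}

FIRST(S): from S::=false else G we get {false}; from S::=ε we get {ε}. So FIRST(S) = {ε, false}.
FIRST(Q): from Q::=print else else S we get {print}; from Q::=G print we get {else, false, print}; from Q::=false we get {false}; from Q::=ε we get {ε}. So FIRST(Q) = {ε, else, false, print}.
FIRST(G): from G::=ε we get {ε}; from G::=false else else print we get {false}; from G::=Q else Q we get {else, false, print}. So FIRST(G) = {ε, else, false, print}.
FOLLOW(S) includes $ since S is the start symbol.
FOLLOW(S): in Q::=print else else S, the suffix after S is empty, so FOLLOW(S) ⊇ FOLLOW(Q) = {$, else, print}. Thus FOLLOW(S) = {$, else, print}.
FOLLOW(G): in S::=false else G, the suffix after G is empty, so FOLLOW(G) ⊇ FOLLOW(S) = {$, else, print}; in Q::=G print, G is followed by print with FIRST {print}. Thus FOLLOW(G) = {$, else, print}.
FOLLOW(Q): in G::=Q else Q (occurrence 1), Q is followed by else Q with FIRST {else}; in G::=Q else Q (occurrence 2), the suffix after Q is empty, so FOLLOW(Q) ⊇ FOLLOW(G) = {$, else, print}. Thus FOLLOW(Q) = {$, else, print}.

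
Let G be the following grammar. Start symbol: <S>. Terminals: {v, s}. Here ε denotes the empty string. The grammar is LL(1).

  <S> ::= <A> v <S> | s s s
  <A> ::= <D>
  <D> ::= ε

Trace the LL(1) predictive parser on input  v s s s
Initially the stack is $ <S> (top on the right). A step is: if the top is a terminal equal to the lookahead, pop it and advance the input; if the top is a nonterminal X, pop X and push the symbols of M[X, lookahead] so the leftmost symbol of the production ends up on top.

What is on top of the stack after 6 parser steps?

step 1: stack=$ <S>  input=v s s s $  — expand <S> ::= <A> v <S>
step 2: stack=$ <S> v <A>  input=v s s s $  — expand <A> ::= <D>
step 3: stack=$ <S> v <D>  input=v s s s $  — expand <D> ::= ε
step 4: stack=$ <S> v  input=v s s s $  — match v
step 5: stack=$ <S>  input=s s s $  — expand <S> ::= s s s
step 6: stack=$ s s s  input=s s s $  — match s
Stack after step 6: $ s s (top = s).

s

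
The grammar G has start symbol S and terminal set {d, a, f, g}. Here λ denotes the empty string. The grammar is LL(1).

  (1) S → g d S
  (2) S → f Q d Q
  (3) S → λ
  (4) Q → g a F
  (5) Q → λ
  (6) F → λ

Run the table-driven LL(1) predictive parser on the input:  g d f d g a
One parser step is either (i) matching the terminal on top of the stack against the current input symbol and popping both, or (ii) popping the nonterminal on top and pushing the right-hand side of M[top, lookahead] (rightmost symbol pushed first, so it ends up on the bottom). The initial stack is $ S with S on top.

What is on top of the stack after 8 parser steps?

g

step 1: stack=$ S  input=g d f d g a $  — expand S → g d S
step 2: stack=$ S d g  input=g d f d g a $  — match g
step 3: stack=$ S d  input=d f d g a $  — match d
step 4: stack=$ S  input=f d g a $  — expand S → f Q d Q
step 5: stack=$ Q d Q f  input=f d g a $  — match f
step 6: stack=$ Q d Q  input=d g a $  — expand Q → λ
step 7: stack=$ Q d  input=d g a $  — match d
step 8: stack=$ Q  input=g a $  — expand Q → g a F
Stack after step 8: $ F a g (top = g).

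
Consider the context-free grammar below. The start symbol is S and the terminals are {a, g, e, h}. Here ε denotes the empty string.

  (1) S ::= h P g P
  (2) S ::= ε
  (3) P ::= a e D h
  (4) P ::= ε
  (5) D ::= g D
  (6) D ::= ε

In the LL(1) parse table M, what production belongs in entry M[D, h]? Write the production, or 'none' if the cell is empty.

D ::= ε

FIRST(S): from S::=h P g P we get {h}; from S::=ε we get {ε}. So FIRST(S) = {ε, h}.
FIRST(P): from P::=a e D h we get {a}; from P::=ε we get {ε}. So FIRST(P) = {ε, a}.
FIRST(D): from D::=g D we get {g}; from D::=ε we get {ε}. So FIRST(D) = {ε, g}.
FOLLOW(S) includes $ since S is the start symbol.
FOLLOW(D): in P::=a e D h, D is followed by h with FIRST {h}; in D::=g D, the suffix after D is empty (adds nothing new). Thus FOLLOW(D) = {h}.
For D ::= g D: FIRST(g D) = {g}, so it goes in M[D, t] for t ∈ {g}.
For D ::= ε: FIRST(ε) = {ε}, so it goes in M[D, t] for t ∈ {}; since ε ∈ FIRST, also for every t ∈ FOLLOW(D) = {h}.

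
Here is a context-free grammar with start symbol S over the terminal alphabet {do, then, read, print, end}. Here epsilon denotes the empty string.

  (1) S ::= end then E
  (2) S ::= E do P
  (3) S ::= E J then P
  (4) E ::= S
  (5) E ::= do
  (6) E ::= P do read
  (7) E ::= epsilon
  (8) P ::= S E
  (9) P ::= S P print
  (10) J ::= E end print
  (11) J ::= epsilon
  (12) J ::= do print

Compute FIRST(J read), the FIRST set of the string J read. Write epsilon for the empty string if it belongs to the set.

FIRST(S) = {do, end, then}  (via E do P, E J then P)
FIRST(P) = {do, end, then}  (via S E, S P print)
FIRST(E) = {epsilon, do, end, then}  (via S, P do read)
FIRST(J) = {epsilon, do, end, then}  (via E end print)
FIRST(J read): take FIRST of each symbol in turn, carrying on past any symbol whose FIRST contains epsilon; result {do, end, read, then}.

{do, end, read, then}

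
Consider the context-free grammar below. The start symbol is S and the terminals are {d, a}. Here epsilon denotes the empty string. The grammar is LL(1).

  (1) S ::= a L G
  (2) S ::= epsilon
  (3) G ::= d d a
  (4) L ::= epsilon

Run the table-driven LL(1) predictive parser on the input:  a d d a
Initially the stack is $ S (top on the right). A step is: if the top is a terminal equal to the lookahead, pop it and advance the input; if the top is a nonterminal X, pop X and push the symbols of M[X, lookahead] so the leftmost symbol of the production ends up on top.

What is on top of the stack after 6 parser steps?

a

step 1: stack=$ S  input=a d d a $  — expand S ::= a L G
step 2: stack=$ G L a  input=a d d a $  — match a
step 3: stack=$ G L  input=d d a $  — expand L ::= epsilon
step 4: stack=$ G  input=d d a $  — expand G ::= d d a
step 5: stack=$ a d d  input=d d a $  — match d
step 6: stack=$ a d  input=d a $  — match d
Stack after step 6: $ a (top = a).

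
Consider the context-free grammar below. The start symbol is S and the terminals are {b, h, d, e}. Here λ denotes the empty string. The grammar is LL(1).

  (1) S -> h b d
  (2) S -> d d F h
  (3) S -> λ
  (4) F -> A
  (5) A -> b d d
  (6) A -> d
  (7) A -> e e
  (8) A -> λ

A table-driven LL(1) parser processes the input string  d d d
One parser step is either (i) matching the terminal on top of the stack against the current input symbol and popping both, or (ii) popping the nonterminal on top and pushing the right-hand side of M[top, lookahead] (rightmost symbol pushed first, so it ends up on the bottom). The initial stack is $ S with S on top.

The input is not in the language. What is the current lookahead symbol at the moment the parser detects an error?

step 1: stack=$ S  input=d d d $  — expand S -> d d F h
step 2: stack=$ h F d d  input=d d d $  — match d
step 3: stack=$ h F d  input=d d $  — match d
step 4: stack=$ h F  input=d $  — expand F -> A
step 5: stack=$ h A  input=d $  — expand A -> d
step 6: stack=$ h d  input=d $  — match d
step 7: stack=$ h  input=$  — error: top is terminal h but lookahead is $

$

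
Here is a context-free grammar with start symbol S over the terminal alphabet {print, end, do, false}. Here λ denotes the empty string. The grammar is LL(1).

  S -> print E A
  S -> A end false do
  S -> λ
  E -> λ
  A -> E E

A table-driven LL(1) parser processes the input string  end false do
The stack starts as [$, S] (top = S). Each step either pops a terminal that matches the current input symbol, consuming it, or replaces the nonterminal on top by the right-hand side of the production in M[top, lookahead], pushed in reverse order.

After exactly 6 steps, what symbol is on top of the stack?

     Stack               Input           Action
  1  $ S                 end false do $  expand S -> A end false do
  2  $ do false end A    end false do $  expand A -> E E
  3  $ do false end E E  end false do $  expand E -> λ
  4  $ do false end E    end false do $  expand E -> λ
  5  $ do false end      end false do $  match end
  6  $ do false          false do $      match false
Stack after step 6: $ do (top = do).

do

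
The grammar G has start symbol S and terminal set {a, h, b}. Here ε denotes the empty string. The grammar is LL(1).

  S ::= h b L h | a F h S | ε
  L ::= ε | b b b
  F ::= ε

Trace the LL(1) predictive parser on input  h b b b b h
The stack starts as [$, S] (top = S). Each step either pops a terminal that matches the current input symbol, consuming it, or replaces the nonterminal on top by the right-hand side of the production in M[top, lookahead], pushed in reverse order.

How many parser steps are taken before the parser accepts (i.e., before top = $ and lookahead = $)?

     Stack      Input          Action
  1  $ S        h b b b b h $  expand S ::= h b L h
  2  $ h L b h  h b b b b h $  match h
  3  $ h L b    b b b b h $    match b
  4  $ h L      b b b h $      expand L ::= b b b
  5  $ h b b b  b b b h $      match b
  6  $ h b b    b b h $        match b
  7  $ h b      b h $          match b
  8  $ h        h $            match h
Accept reached after 8 steps.

8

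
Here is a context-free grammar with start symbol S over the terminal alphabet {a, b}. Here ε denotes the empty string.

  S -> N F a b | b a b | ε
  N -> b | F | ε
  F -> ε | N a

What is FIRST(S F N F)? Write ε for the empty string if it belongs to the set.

{ε, a, b}

FIRST(S): from S->N F a b we get {a, b}; from S->b a b we get {b}; from S->ε we get {ε}. So FIRST(S) = {ε, a, b}.
FIRST(N): from N->b we get {b}; from N->F we get {ε, a, b}; from N->ε we get {ε}. So FIRST(N) = {ε, a, b}.
FIRST(F): from F->ε we get {ε}; from F->N a we get {a, b}. So FIRST(F) = {ε, a, b}.
FIRST(S F N F): take FIRST of each symbol in turn, carrying on past any symbol whose FIRST contains ε; result {ε, a, b}.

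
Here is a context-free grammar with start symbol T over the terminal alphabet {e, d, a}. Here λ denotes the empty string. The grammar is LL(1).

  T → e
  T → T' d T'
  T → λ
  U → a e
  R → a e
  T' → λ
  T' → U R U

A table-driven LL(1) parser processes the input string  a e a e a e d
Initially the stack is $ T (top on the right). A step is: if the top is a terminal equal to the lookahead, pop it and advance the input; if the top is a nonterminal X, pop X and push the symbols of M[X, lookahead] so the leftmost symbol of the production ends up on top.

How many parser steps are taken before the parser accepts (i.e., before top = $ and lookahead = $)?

step 1: stack=$ T  input=a e a e a e d $  — expand T → T' d T'
step 2: stack=$ T' d T'  input=a e a e a e d $  — expand T' → U R U
step 3: stack=$ T' d U R U  input=a e a e a e d $  — expand U → a e
step 4: stack=$ T' d U R e a  input=a e a e a e d $  — match a
step 5: stack=$ T' d U R e  input=e a e a e d $  — match e
step 6: stack=$ T' d U R  input=a e a e d $  — expand R → a e
step 7: stack=$ T' d U e a  input=a e a e d $  — match a
step 8: stack=$ T' d U e  input=e a e d $  — match e
step 9: stack=$ T' d U  input=a e d $  — expand U → a e
step 10: stack=$ T' d e a  input=a e d $  — match a
step 11: stack=$ T' d e  input=e d $  — match e
step 12: stack=$ T' d  input=d $  — match d
step 13: stack=$ T'  input=$  — expand T' → λ
Accept reached after 13 steps.

13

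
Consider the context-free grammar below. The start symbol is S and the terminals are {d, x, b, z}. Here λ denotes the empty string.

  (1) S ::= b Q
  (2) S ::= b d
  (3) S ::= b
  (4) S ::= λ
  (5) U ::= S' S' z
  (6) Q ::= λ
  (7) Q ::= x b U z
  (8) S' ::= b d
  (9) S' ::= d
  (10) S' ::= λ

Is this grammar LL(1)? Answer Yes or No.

No

FIRST(S) = {λ, b}
FIRST(U) = {b, d, z}
FIRST(Q) = {λ, x}
FIRST(S') = {λ, b, d}
FOLLOW(S) = {$}
FOLLOW(U) = {z}
FOLLOW(Q) = {$}
FOLLOW(S') = {b, d, z}
Cell M[S, b] receives both S ::= b Q and S ::= b d and S ::= b — the grammar is not LL(1).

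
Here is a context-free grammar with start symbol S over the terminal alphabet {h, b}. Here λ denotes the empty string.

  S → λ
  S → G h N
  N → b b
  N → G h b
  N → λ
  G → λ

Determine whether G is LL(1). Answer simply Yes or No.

FIRST(S) = {λ, h}
FIRST(N) = {λ, b, h}
FIRST(G) = {λ}
FOLLOW(S) = {$}
FOLLOW(N) = {$}
FOLLOW(G) = {h}
Each cell of M receives at most one production.

Yes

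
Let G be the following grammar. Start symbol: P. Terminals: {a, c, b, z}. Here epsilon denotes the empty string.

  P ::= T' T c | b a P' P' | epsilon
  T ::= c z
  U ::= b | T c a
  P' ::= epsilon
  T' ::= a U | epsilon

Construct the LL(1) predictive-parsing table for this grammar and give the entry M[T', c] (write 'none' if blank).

FIRST(T): from T::=c z we get {c}. So FIRST(T) = {c}.
FIRST(P'): from P'::=epsilon we get {epsilon}. So FIRST(P') = {epsilon}.
FIRST(T'): from T'::=a U we get {a}; from T'::=epsilon we get {epsilon}. So FIRST(T') = {epsilon, a}.
FIRST(P): from P::=T' T c we get {a, c}; from P::=b a P' P' we get {b}; from P::=epsilon we get {epsilon}. So FIRST(P) = {epsilon, a, b, c}.
FIRST(U): from U::=b we get {b}; from U::=T c a we get {c}. So FIRST(U) = {b, c}.
FOLLOW(P) includes $ since P is the start symbol.
FOLLOW(T'): in P::=T' T c, T' is followed by T c with FIRST {c}. Thus FOLLOW(T') = {c}.
For T' ::= a U: FIRST(a U) = {a}, so it goes in M[T', t] for t ∈ {a}.
For T' ::= epsilon: FIRST(epsilon) = {epsilon}, so it goes in M[T', t] for t ∈ {}; since epsilon ∈ FIRST, also for every t ∈ FOLLOW(T') = {c}.

T' ::= epsilon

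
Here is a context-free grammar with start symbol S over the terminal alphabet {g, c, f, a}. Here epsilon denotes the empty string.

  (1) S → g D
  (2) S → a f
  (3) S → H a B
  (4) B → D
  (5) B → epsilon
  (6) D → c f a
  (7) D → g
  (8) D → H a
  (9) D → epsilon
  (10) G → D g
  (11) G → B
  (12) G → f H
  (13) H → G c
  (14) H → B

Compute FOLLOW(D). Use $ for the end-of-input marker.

{$, a, c, g}

FIRST(S): from S→g D we get {g}; from S→a f we get {a}; from S→H a B we get {a, c, f, g}. So FIRST(S) = {a, c, f, g}.
FIRST(B): from B→D we get {epsilon, a, c, f, g}; from B→epsilon we get {epsilon}. So FIRST(B) = {epsilon, a, c, f, g}.
FIRST(D): from D→c f a we get {c}; from D→g we get {g}; from D→H a we get {a, c, f, g}; from D→epsilon we get {epsilon}. So FIRST(D) = {epsilon, a, c, f, g}.
FIRST(G): from G→D g we get {a, c, f, g}; from G→B we get {epsilon, a, c, f, g}; from G→f H we get {f}. So FIRST(G) = {epsilon, a, c, f, g}.
FIRST(H): from H→G c we get {a, c, f, g}; from H→B we get {epsilon, a, c, f, g}. So FIRST(H) = {epsilon, a, c, f, g}.
FOLLOW(S) includes $ since S is the start symbol.
FOLLOW(S): S appears on no right-hand side. Thus FOLLOW(S) = {$}.
FOLLOW(G): in H→G c, G is followed by c with FIRST {c}. Thus FOLLOW(G) = {c}.
FOLLOW(H): in S→H a B, H is followed by a B with FIRST {a}; in D→H a, H is followed by a with FIRST {a}; in G→f H, the suffix after H is empty, so FOLLOW(H) ⊇ FOLLOW(G) = {c}. Thus FOLLOW(H) = {a, c}.
FOLLOW(B): in S→H a B, the suffix after B is empty, so FOLLOW(B) ⊇ FOLLOW(S) = {$}; in G→B, the suffix after B is empty, so FOLLOW(B) ⊇ FOLLOW(G) = {c}; in H→B, the suffix after B is empty, so FOLLOW(B) ⊇ FOLLOW(H) = {a, c}. Thus FOLLOW(B) = {$, a, c}.
FOLLOW(D): in S→g D, the suffix after D is empty, so FOLLOW(D) ⊇ FOLLOW(S) = {$}; in B→D, the suffix after D is empty, so FOLLOW(D) ⊇ FOLLOW(B) = {$, a, c}; in G→D g, D is followed by g with FIRST {g}. Thus FOLLOW(D) = {$, a, c, g}.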